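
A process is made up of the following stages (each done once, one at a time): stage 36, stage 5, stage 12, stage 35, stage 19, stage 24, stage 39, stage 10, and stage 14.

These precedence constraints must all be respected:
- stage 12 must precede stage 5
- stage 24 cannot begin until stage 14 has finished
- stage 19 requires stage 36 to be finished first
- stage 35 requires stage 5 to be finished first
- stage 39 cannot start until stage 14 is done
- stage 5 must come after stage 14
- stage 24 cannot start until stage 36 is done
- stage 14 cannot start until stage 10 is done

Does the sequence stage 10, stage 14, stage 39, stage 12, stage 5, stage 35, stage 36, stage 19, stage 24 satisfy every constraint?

Yes

Checking each listed constraint against this order: for instance, stage 14 is in position 2 and stage 24 in position 9, so that constraint holds — and the remaining constraints check out the same way.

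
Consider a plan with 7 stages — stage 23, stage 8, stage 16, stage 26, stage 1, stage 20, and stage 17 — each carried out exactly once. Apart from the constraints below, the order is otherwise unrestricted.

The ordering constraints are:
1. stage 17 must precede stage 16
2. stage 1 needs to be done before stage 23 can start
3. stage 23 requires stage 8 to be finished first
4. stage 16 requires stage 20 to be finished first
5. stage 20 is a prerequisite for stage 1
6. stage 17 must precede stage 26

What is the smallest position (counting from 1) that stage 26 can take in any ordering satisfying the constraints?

2

The only stage forced before stage 26 (directly or transitively) is stage 17.
So at minimum 1 stage comes before stage 26, putting stage 26 no earlier than position 2. That position is achievable by scheduling exactly that predecessor first.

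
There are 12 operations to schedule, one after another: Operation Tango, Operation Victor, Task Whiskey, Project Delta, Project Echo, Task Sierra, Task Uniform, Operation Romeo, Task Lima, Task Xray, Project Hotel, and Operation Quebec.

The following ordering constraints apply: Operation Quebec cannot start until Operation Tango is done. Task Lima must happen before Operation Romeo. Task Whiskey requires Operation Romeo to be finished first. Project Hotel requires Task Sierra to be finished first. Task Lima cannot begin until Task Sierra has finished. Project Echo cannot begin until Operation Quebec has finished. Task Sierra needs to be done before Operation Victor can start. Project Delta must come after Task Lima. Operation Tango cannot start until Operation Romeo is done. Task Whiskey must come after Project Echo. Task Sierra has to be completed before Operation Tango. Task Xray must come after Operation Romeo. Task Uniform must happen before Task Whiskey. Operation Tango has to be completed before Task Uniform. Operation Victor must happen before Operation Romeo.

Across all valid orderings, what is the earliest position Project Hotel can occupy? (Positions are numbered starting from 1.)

The only operation forced before Project Hotel (directly or transitively) is Task Sierra.
With 1 mandatory predecessor, the earliest Project Hotel can sit is position 1+1 = 2, and placing just that one first achieves it.

2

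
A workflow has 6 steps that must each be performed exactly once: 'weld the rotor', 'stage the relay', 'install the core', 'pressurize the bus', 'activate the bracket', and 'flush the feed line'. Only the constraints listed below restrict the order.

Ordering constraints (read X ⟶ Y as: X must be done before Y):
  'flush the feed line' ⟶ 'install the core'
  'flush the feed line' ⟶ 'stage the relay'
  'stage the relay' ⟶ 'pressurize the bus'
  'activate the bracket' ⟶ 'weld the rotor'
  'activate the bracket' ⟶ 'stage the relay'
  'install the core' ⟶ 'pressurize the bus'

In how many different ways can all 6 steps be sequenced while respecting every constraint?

21

2 steps have no prerequisites ('activate the bracket', 'flush the feed line'), so any of them could come first.
Counting all ways to extend the partial order to a total order gives 21.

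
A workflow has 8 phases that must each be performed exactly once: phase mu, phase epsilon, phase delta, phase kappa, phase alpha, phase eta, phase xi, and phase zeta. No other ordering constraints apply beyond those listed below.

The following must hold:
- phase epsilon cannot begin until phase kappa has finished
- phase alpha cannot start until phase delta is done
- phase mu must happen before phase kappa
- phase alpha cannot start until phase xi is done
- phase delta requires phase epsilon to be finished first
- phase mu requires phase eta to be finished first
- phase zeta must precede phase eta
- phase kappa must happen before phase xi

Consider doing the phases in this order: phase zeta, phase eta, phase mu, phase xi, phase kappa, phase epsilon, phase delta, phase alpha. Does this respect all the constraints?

In the proposed order, phase xi appears before phase kappa.
But one of the constraints requires phase kappa before phase xi, so this ordering violates it.

No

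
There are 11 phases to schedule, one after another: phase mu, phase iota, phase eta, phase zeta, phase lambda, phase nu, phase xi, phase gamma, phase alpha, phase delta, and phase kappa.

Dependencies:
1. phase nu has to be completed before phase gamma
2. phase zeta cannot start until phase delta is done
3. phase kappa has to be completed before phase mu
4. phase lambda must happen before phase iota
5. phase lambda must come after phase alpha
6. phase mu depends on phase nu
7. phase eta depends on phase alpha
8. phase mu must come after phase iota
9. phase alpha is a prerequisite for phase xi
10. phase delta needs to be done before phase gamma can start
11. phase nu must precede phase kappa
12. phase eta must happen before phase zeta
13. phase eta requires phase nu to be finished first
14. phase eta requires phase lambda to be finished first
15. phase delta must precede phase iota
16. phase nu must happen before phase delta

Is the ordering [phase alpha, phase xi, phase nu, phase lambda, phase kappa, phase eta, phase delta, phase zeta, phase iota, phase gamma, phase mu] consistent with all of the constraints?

Going through the constraints one by one, each required predecessor appears earlier in the sequence than its dependent — e.g. phase nu (position 3) is before phase mu (position 11), as required.

Yes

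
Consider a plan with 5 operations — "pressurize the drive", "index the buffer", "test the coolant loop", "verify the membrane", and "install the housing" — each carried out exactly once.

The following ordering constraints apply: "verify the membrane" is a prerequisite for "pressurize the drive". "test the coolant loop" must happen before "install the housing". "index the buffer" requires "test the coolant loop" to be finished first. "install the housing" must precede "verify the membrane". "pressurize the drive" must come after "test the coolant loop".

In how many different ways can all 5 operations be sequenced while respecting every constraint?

"test the coolant loop" is the only operation with nothing required before it, so every ordering starts there.
Systematically extending each partial ordering one operation at a time and counting, there are 4 complete orderings.

4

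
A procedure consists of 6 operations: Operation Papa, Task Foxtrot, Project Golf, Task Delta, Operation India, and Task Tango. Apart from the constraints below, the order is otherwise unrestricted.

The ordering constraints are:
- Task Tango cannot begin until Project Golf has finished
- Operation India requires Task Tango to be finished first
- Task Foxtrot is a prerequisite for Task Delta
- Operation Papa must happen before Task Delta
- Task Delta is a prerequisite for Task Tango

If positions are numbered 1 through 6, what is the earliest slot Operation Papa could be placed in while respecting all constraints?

Nothing is required before Operation Papa; it can be the very first operation.

1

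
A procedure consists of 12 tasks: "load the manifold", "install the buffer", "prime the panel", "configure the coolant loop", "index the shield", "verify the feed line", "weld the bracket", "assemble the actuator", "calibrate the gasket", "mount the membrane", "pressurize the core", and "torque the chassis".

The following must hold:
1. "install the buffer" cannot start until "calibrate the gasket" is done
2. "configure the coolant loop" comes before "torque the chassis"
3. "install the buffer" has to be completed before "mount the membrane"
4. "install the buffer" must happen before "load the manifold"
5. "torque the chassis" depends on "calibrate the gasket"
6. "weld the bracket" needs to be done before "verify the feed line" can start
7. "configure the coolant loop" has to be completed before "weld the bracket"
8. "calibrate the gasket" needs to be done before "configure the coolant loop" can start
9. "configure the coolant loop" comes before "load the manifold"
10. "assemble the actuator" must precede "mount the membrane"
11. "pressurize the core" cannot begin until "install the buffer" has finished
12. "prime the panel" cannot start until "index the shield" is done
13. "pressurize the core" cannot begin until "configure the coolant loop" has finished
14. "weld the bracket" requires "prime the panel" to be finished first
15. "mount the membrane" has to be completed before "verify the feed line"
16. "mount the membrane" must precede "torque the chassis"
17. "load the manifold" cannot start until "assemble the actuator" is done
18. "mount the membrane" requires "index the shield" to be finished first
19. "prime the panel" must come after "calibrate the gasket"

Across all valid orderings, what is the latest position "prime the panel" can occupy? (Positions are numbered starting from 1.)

10

Following every chain forward from "prime the panel", the tasks that must come later are "verify the feed line", "weld the bracket" — 2 of them.
With 2 mandatory successors out of 12 tasks total, the latest slot for "prime the panel" is 12−2 = 10, and it's reachable by doing all non-successors before "prime the panel".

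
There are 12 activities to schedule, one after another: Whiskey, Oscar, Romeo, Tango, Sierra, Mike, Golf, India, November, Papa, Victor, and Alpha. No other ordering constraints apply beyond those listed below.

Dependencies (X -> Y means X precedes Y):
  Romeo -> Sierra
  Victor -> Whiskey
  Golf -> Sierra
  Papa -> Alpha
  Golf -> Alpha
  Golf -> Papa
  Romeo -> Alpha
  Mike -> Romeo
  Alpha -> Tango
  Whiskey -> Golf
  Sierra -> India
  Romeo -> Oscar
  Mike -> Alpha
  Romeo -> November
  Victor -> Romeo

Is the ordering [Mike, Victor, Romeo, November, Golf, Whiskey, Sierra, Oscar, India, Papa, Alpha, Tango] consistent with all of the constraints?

No

Here Whiskey comes after Golf.
Since Whiskey is required before Golf, the ordering is invalid.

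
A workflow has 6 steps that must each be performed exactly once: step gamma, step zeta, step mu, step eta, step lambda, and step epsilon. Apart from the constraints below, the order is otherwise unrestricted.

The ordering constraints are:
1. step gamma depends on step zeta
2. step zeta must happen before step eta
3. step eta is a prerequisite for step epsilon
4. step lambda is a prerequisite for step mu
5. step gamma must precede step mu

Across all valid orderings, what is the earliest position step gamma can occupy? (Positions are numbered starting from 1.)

2

The only step forced before step gamma (directly or transitively) is step zeta.
With 1 mandatory predecessor, the earliest step gamma can sit is position 1+1 = 2, and placing just that one first achieves it.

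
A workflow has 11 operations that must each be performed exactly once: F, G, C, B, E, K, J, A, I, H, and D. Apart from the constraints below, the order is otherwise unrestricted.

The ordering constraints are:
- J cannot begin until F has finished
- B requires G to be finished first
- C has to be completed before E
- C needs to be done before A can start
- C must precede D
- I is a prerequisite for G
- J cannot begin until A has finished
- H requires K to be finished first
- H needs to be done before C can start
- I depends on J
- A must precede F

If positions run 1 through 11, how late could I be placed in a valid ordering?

Every operation that must follow I has to come after it. Tracing all chains starting from I, those operations are: G, B — 2 in total.
With 2 mandatory successors out of 11 operations total, the latest slot for I is 11−2 = 9, and it's reachable by doing all non-successors before I.

9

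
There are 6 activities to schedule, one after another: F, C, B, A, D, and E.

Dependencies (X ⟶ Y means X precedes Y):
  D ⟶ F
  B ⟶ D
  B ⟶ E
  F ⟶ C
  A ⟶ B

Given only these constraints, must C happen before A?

The constraints actually force A before C (via A → B → D → F → C), not the other way around.
So C does not have to come before A — it cannot.

No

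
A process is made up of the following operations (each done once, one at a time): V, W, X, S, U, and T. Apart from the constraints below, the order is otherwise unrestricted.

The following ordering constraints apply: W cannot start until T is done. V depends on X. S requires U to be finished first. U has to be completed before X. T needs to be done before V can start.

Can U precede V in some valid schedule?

Every valid ordering already has U before V (the constraints require it), so in particular at least one does.

Yes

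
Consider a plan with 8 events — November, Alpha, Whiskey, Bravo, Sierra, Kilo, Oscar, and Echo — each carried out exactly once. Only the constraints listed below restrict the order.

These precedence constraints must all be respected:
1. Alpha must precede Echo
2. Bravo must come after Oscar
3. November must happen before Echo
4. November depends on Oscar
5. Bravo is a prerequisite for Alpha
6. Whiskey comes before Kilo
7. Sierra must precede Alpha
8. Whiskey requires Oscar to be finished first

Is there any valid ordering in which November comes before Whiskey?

Yes

Nothing in the constraints forces Whiskey before November — there is no chain from Whiskey to November.
So a valid ordering placing November earlier than Whiskey exists.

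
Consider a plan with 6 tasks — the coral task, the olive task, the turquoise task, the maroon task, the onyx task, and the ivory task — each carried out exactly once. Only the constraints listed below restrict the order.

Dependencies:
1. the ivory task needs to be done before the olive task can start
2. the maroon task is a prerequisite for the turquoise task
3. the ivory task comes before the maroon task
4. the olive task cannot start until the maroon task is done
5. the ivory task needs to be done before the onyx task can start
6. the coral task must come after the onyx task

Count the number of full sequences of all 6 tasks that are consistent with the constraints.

Only the ivory task has no prerequisites, so it must go first.
Systematically extending each partial ordering one task at a time and counting, there are 20 complete orderings.

20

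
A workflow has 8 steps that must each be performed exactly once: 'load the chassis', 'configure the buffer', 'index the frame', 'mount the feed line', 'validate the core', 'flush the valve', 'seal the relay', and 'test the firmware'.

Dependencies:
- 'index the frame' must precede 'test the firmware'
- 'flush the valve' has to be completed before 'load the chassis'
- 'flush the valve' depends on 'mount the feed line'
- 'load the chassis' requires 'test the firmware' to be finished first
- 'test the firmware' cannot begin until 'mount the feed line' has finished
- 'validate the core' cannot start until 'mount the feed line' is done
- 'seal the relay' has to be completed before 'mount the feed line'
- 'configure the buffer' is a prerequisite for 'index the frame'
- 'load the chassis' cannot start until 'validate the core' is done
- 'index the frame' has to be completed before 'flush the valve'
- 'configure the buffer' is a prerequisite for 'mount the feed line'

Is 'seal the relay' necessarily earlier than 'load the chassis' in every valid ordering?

Chaining the stated constraints: 'seal the relay' → 'mount the feed line' → 'validate the core' → 'load the chassis'.
So 'seal the relay' must precede 'load the chassis' in any valid ordering.

Yes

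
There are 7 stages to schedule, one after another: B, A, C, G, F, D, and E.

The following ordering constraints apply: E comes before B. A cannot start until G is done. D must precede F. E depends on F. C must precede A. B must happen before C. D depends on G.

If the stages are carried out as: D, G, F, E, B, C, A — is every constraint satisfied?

No

In the proposed order, D appears before G.
That contradicts the constraint that G must precede D.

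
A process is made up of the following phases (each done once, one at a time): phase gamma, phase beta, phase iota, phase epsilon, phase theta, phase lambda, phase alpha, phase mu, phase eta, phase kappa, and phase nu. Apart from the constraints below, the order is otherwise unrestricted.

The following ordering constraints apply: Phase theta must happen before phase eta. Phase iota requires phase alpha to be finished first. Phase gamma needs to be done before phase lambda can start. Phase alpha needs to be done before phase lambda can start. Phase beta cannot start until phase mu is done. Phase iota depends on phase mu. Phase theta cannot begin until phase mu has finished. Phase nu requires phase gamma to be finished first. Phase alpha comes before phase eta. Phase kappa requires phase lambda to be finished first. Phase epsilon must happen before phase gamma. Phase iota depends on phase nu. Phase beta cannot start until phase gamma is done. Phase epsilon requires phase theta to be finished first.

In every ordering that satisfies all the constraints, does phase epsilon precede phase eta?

No

Nothing in the constraints links phase epsilon and phase eta; they are unordered relative to each other.
There exist valid orderings with phase eta before phase epsilon, so phase epsilon is not required to come first.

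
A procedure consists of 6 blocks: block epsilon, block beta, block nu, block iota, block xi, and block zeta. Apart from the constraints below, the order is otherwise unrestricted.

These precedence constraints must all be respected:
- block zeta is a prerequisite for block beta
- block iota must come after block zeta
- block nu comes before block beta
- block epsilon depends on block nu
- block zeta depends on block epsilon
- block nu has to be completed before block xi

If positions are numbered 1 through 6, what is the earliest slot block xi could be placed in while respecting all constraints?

The only block forced before block xi (directly or transitively) is block nu.
So at minimum 1 block comes before block xi, putting block xi no earlier than position 2. That position is achievable by scheduling exactly that predecessor first.

2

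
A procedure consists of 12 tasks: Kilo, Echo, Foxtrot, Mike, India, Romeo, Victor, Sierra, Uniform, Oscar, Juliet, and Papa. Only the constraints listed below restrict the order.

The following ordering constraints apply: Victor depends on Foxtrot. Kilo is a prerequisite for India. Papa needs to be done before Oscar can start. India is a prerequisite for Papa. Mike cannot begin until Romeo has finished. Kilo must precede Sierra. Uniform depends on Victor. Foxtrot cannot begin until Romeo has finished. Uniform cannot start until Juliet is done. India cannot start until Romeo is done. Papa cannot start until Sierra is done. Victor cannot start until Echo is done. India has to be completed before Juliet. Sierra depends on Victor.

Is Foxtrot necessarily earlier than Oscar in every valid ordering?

Tracing the constraints gives a chain: Foxtrot → Victor → Sierra → Papa → Oscar.
Hence Foxtrot necessarily comes before Oscar.

Yes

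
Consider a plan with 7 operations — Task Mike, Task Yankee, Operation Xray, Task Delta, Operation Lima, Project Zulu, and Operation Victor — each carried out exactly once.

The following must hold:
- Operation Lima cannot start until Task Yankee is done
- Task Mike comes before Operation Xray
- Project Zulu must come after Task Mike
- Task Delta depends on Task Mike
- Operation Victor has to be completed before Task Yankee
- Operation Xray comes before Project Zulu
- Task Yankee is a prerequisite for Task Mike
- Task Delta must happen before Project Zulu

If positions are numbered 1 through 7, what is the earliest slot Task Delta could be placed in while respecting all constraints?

4

Working backwards through the constraints from Task Delta, its full set of required predecessors is Task Mike, Task Yankee, Operation Victor — 3 of them.
So at minimum 3 operations come before Task Delta, putting Task Delta no earlier than position 4. That position is achievable by scheduling exactly those predecessors first.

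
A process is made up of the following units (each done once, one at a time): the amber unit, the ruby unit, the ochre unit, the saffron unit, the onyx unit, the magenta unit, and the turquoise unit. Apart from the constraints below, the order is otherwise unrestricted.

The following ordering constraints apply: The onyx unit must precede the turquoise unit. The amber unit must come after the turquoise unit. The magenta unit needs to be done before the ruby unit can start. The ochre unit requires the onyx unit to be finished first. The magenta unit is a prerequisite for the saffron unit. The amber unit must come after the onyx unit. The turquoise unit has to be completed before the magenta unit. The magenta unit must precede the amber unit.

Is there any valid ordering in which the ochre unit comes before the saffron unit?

Nothing in the constraints forces the saffron unit before the ochre unit — there is no chain from the saffron unit to the ochre unit.
That means at least one valid schedule has the ochre unit before the saffron unit.

Yes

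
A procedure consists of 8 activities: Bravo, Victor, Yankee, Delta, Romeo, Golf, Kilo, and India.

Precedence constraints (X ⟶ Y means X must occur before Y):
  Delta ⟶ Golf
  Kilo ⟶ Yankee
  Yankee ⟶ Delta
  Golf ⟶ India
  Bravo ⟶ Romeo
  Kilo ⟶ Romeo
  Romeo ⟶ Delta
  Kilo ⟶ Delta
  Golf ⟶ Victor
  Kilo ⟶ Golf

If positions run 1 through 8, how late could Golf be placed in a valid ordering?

6

Every activity that must follow Golf has to come after it. Tracing all chains starting from Golf, those activities are: Victor, India — 2 in total.
With 2 mandatory successors out of 8 activities total, the latest slot for Golf is 8−2 = 6, and it's reachable by doing all non-successors before Golf.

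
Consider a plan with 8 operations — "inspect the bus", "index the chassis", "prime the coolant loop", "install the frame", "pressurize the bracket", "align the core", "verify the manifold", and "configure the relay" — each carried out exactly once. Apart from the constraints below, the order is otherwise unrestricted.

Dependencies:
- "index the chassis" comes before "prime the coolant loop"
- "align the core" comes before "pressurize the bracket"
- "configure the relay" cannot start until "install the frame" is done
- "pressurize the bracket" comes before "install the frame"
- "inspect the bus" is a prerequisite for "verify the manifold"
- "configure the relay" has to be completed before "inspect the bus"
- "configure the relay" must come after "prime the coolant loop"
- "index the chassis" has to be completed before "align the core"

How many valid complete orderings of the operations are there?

4

"index the chassis" is the only operation with nothing required before it, so every ordering starts there.
Counting all ways to extend the partial order to a total order gives 4.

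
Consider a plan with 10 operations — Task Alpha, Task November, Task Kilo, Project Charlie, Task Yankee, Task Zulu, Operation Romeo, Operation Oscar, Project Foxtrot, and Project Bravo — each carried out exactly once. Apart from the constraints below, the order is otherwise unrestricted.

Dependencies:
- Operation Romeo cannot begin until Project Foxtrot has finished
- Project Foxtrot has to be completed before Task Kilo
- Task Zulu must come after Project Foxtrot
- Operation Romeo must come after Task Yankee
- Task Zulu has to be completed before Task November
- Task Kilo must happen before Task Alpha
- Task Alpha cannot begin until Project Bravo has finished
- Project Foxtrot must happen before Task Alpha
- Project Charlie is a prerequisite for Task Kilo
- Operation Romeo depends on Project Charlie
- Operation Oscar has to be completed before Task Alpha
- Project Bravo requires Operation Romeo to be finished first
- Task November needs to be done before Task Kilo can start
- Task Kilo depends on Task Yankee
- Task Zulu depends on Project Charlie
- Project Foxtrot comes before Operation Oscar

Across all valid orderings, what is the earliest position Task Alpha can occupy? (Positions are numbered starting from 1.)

The operations that are forced before Task Alpha, directly or transitively, are Task November, Task Kilo, Project Charlie, Task Yankee, Task Zulu, Operation Romeo, Operation Oscar, Project Foxtrot, Project Bravo. That's 9 operations.
With 9 mandatory predecessors, the earliest Task Alpha can sit is position 9+1 = 10, and placing just those 9 first achieves it.

10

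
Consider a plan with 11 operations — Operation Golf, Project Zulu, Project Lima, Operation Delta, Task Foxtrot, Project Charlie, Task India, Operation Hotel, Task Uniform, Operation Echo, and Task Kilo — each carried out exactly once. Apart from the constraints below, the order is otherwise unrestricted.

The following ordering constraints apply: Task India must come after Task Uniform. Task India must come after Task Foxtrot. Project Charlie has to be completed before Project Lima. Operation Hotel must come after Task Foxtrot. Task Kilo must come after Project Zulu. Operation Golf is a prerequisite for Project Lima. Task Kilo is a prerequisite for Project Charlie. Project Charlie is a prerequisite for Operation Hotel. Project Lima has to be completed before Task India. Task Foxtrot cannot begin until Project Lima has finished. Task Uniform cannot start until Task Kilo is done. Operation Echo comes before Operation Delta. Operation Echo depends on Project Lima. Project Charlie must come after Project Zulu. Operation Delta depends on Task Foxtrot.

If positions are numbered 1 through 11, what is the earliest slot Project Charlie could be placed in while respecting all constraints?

3

Working backwards through the constraints from Project Charlie, its full set of required predecessors is Project Zulu, Task Kilo — 2 of them.
With 2 mandatory predecessors, the earliest Project Charlie can sit is position 2+1 = 3, and placing just those 2 first achieves it.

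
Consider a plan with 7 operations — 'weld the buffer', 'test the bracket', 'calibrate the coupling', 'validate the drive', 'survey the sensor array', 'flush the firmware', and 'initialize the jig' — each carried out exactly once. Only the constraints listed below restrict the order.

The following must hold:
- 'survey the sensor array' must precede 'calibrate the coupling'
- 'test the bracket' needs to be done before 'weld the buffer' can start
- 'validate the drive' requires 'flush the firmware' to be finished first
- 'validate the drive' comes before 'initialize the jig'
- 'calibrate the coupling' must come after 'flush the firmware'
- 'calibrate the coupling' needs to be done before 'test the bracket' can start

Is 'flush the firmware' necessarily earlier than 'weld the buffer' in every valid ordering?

Following the dependencies: 'flush the firmware' → 'calibrate the coupling' → 'test the bracket' → 'weld the buffer'.
So 'flush the firmware' must precede 'weld the buffer' in any valid ordering.

Yes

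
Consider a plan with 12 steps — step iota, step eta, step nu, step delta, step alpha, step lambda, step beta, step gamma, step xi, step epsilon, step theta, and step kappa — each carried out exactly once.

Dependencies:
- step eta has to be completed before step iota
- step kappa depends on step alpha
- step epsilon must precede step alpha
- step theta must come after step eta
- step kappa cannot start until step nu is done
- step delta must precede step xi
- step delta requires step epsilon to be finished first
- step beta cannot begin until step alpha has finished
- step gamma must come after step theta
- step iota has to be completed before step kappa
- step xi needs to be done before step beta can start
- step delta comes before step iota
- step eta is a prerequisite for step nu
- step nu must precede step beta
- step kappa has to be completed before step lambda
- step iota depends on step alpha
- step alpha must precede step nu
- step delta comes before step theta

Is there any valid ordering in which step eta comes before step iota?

Yes

The constraints force step eta before step iota, so yes — every valid ordering has step eta earlier.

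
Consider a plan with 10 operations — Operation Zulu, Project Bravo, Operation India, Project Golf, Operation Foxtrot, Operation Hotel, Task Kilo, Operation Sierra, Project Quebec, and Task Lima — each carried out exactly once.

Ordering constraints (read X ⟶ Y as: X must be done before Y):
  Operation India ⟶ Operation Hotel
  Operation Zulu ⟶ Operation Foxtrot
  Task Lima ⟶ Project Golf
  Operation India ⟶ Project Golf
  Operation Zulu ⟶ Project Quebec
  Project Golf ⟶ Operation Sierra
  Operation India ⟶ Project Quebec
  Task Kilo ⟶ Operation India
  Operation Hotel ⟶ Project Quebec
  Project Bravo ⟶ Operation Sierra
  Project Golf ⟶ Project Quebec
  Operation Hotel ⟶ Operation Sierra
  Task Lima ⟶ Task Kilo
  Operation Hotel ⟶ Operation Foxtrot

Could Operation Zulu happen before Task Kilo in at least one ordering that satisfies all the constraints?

Yes

No chain of constraints runs from Task Kilo to Operation Zulu, so Task Kilo is not required to come first.
So a valid ordering placing Operation Zulu earlier than Task Kilo exists.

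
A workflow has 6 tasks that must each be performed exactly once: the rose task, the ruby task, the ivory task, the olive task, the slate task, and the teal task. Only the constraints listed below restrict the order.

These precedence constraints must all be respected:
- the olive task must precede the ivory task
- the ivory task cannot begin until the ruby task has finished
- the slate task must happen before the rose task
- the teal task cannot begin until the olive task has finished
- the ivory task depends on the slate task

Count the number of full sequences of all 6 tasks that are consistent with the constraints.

66

3 tasks have no prerequisites (the ruby task, the olive task, the slate task), so any of them could come first.
Counting all ways to extend the partial order to a total order gives 66.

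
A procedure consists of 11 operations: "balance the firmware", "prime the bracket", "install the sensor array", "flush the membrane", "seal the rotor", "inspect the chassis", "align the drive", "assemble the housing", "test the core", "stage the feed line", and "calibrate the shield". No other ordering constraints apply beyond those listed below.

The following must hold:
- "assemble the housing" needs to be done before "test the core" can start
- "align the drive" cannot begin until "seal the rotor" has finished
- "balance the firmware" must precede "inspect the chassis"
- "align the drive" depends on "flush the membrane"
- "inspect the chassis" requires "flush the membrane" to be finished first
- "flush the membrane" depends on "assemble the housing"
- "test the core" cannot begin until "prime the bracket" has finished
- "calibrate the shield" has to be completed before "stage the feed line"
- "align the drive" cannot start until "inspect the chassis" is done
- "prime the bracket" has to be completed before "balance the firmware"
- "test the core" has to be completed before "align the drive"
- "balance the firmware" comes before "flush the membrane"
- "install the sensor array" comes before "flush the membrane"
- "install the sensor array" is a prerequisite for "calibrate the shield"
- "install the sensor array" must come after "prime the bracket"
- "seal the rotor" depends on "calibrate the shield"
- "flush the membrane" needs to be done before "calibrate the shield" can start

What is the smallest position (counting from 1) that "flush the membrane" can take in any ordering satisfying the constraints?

The operations that are forced before "flush the membrane", directly or transitively, are "balance the firmware", "prime the bracket", "install the sensor array", "assemble the housing". That's 4 operations.
With 4 mandatory predecessors, the earliest "flush the membrane" can sit is position 4+1 = 5, and placing just those 4 first achieves it.

5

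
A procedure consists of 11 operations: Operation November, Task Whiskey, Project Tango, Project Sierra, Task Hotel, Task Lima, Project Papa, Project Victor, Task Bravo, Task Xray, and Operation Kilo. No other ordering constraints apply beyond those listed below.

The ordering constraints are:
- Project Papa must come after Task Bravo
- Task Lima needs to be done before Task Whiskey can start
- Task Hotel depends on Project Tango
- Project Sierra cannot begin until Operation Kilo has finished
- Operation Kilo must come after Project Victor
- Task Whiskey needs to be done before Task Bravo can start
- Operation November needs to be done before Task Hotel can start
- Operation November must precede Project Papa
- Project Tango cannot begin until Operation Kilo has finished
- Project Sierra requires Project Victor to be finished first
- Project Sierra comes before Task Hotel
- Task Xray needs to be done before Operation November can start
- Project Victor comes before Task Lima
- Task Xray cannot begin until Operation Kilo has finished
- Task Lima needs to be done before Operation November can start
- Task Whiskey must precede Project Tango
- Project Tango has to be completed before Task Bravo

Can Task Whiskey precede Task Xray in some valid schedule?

Yes

No chain of constraints runs from Task Xray to Task Whiskey, so Task Xray is not required to come first.
That means at least one valid schedule has Task Whiskey before Task Xray.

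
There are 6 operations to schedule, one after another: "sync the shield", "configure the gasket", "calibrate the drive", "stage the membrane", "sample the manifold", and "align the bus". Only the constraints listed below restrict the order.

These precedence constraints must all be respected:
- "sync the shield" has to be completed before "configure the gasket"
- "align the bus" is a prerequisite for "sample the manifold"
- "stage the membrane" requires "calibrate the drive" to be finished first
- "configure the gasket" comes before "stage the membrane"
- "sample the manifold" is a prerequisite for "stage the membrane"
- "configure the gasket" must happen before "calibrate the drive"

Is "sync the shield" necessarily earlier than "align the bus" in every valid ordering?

No

"sync the shield" and "align the bus" are not related by any chain of constraints.
A valid ordering placing "align the bus" before "sync the shield" exists, so the answer is no.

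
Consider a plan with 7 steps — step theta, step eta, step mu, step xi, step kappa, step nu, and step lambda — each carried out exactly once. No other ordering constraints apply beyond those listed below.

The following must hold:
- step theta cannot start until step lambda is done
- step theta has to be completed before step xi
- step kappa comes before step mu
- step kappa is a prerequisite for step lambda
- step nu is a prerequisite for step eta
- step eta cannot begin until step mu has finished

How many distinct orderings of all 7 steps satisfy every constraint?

50

The steps with no prerequisites are step kappa, step nu; any of them can be placed first.
Enumerating by repeatedly choosing an available step (one whose prerequisites are all placed) gives 50 distinct complete orderings.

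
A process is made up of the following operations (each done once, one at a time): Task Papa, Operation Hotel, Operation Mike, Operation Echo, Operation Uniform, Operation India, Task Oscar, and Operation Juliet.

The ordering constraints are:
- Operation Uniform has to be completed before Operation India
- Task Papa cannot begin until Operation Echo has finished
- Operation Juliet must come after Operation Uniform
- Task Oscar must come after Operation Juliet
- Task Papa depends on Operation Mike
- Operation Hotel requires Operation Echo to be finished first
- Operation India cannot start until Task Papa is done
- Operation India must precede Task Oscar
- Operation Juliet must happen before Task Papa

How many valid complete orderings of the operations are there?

3 operations have no prerequisites (Operation Mike, Operation Echo, Operation Uniform), so any of them could come first.
Systematically extending each partial ordering one operation at a time and counting, there are 66 complete orderings.

66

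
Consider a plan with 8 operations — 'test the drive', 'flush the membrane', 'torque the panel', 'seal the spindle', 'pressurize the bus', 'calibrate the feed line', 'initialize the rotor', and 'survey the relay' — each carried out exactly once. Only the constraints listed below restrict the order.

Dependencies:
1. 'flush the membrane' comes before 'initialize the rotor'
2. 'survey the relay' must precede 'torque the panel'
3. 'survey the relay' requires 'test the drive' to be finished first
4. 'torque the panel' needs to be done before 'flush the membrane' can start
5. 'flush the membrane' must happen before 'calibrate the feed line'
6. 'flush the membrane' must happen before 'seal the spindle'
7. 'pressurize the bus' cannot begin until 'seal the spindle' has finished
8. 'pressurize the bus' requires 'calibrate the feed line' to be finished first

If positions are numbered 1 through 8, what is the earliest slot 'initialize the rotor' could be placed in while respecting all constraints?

Every operation that must precede 'initialize the rotor' has to come before it. Tracing all chains that end at 'initialize the rotor', those operations are: 'test the drive', 'flush the membrane', 'torque the panel', 'survey the relay' — 4 in total.
So at minimum 4 operations come before 'initialize the rotor', putting 'initialize the rotor' no earlier than position 5. That position is achievable by scheduling exactly those predecessors first.

5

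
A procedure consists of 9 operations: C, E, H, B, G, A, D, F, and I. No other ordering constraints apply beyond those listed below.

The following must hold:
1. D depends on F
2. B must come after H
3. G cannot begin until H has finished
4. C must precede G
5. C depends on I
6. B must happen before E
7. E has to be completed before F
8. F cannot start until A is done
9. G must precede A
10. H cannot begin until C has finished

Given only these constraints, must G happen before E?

Nothing in the constraints links G and E; they are unordered relative to each other.
There exist valid orderings with E before G, so G is not required to come first.

No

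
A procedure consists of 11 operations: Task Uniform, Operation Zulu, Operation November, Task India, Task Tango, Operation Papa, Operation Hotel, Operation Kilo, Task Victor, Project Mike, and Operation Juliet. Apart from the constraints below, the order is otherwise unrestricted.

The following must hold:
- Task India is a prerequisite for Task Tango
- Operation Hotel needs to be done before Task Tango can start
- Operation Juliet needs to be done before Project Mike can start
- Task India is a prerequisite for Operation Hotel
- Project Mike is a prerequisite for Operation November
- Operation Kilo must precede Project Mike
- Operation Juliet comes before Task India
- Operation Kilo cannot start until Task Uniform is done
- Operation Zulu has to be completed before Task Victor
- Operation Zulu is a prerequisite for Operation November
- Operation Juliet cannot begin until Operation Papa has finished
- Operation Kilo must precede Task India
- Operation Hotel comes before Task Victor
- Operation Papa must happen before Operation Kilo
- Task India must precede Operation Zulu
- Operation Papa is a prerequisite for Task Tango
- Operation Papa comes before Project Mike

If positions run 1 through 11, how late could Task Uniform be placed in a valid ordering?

3

Following every chain forward from Task Uniform, the operations that must come later are Operation Zulu, Operation November, Task India, Task Tango, Operation Hotel, Operation Kilo, Task Victor, Project Mike — 8 of them.
With 8 mandatory successors out of 11 operations total, the latest slot for Task Uniform is 11−8 = 3, and it's reachable by doing all non-successors before Task Uniform.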